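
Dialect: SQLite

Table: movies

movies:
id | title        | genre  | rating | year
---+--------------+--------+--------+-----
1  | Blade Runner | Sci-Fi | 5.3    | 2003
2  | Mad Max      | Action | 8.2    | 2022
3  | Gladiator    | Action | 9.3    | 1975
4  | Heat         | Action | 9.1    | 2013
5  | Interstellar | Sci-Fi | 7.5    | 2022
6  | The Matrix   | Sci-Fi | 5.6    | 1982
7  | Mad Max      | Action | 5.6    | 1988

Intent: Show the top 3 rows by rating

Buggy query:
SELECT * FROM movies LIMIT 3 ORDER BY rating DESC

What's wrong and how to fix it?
Bug: LIMIT must come after ORDER BY

Fix: Swap the clauses: ORDER BY first, then LIMIT

Corrected query:
SELECT * FROM movies ORDER BY rating DESC LIMIT 3

Result:
id | title     | genre  | rating | year
---+-----------+--------+--------+-----
3  | Gladiator | Action | 9.3    | 1975
4  | Heat      | Action | 9.1    | 2013
2  | Mad Max   | Action | 8.2    | 2022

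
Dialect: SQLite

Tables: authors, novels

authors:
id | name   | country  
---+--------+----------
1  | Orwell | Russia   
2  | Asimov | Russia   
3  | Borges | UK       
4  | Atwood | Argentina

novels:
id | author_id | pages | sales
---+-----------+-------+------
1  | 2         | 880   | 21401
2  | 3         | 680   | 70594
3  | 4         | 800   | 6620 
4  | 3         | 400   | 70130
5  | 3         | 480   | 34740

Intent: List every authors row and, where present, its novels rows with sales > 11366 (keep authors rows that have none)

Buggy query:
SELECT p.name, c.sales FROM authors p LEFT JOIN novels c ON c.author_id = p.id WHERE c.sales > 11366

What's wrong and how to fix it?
Bug: A WHERE condition on the right-hand table after LEFT JOIN drops unmatched parents

Fix: Move the right-table condition into the ON clause so unmatched parents are kept

Corrected query:
SELECT p.name, c.sales FROM authors p LEFT JOIN novels c ON c.author_id = p.id AND c.sales > 11366

Result:
name   | sales
-------+------
Orwell | NULL 
Asimov | 21401
Borges | 34740
Borges | 70130
Borges | 70594
Atwood | NULL 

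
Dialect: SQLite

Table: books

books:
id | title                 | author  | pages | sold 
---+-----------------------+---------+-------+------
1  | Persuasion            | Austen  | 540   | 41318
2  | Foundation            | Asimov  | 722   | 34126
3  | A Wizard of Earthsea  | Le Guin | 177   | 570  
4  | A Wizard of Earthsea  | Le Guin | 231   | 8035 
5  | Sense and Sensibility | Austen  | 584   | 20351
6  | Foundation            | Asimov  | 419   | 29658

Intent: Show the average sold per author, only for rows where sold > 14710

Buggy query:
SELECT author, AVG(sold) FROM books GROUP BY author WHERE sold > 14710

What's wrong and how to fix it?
Bug: WHERE cannot follow GROUP BY

Fix: Place WHERE between FROM and GROUP BY

Corrected query:
SELECT author, AVG(sold) FROM books WHERE sold > 14710 GROUP BY author

Result:
author | AVG(sold)
-------+----------
Asimov | 31892    
Austen | 30834.5  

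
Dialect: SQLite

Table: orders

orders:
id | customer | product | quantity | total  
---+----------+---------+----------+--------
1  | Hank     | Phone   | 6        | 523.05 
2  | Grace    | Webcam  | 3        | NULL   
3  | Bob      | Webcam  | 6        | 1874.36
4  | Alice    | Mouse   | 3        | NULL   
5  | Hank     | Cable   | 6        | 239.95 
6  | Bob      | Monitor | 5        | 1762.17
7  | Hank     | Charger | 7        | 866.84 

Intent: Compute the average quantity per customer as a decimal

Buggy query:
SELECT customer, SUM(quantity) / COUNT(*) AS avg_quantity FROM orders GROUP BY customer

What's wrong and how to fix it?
Bug: Both operands are integers, so '/' performs integer division and truncates

Fix: Multiply by 1.0 (or CAST to REAL) to force floating-point division

Corrected query:
SELECT customer, SUM(quantity) * 1.0 / COUNT(*) AS avg_quantity FROM orders GROUP BY customer

Result:
customer | avg_quantity
---------+-------------
Alice    | 3           
Bob      | 5.5         
Grace    | 3           
Hank     | 6.333333    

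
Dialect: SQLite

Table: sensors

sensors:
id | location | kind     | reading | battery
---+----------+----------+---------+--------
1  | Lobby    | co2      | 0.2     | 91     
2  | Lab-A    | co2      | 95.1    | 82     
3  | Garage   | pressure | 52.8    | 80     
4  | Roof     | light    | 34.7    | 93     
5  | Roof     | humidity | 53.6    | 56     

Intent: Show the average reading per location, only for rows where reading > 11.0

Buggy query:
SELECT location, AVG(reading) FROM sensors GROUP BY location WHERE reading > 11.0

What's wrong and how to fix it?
Bug: Row-level WHERE must come before GROUP BY in the clause order

Fix: Place WHERE between FROM and GROUP BY

Corrected query:
SELECT location, AVG(reading) FROM sensors WHERE reading > 11.0 GROUP BY location

Result:
location | AVG(reading)
---------+-------------
Garage   | 52.8        
Lab-A    | 95.1        
Roof     | 44.15       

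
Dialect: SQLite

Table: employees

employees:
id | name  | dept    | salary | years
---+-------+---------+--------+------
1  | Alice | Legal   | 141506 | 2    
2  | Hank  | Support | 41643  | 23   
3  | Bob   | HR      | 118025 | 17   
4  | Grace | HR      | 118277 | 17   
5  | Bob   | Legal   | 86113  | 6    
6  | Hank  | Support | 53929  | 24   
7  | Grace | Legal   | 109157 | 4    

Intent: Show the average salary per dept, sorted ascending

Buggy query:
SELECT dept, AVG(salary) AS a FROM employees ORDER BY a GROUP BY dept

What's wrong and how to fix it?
Bug: ORDER BY appears before GROUP BY; SQL clause order requires GROUP BY first

Fix: Move ORDER BY to the end, after GROUP BY

Corrected query:
SELECT dept, AVG(salary) AS a FROM employees GROUP BY dept ORDER BY a

Result:
dept    | a            
--------+--------------
Support | 47786        
Legal   | 112258.666667
HR      | 118151       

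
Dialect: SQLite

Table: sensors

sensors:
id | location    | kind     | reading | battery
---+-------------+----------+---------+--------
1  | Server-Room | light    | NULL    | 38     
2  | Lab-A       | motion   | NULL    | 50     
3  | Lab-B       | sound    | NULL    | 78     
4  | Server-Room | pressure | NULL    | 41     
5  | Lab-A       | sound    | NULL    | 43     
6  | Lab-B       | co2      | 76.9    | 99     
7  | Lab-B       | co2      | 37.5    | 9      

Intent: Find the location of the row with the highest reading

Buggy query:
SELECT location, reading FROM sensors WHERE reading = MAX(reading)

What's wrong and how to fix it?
Bug: WHERE is evaluated per row; an aggregate over the whole table isn't defined there

Fix: Wrap MAX in a scalar subquery so WHERE compares against a single value

Corrected query:
SELECT location, reading FROM sensors WHERE reading = (SELECT MAX(reading) FROM sensors)

Result:
location | reading
---------+--------
Lab-B    | 76.9   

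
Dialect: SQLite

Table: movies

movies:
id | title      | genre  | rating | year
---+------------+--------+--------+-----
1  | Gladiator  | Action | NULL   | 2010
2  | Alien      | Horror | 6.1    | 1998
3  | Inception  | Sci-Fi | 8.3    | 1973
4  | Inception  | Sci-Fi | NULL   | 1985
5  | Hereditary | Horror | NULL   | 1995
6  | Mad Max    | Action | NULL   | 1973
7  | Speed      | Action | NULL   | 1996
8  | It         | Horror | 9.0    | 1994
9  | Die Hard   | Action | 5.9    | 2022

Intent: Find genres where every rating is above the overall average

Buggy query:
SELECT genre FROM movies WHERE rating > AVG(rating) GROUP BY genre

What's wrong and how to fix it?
Bug: AVG() is an aggregate; it can't sit directly in WHERE

Fix: Compute the overall average in a scalar subquery and compare each group's MIN against it in HAVING

Corrected query:
SELECT genre FROM movies GROUP BY genre HAVING MIN(rating) > (SELECT AVG(rating) FROM movies)

Result:
genre 
------
Sci-Fi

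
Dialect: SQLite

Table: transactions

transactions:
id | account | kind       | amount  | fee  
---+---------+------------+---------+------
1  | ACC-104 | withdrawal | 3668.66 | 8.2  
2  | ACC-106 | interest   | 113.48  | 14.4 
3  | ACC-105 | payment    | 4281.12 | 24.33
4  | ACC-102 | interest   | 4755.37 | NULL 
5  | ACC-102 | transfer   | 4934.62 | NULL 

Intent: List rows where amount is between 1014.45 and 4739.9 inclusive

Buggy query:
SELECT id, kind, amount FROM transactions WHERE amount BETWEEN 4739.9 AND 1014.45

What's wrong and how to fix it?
Bug: BETWEEN expects the lower bound first; with 4739.9 AND 1014.45 the range is empty

Fix: Write BETWEEN 1014.45 AND 4739.9

Corrected query:
SELECT id, kind, amount FROM transactions WHERE amount BETWEEN 1014.45 AND 4739.9

Result:
id | kind       | amount 
---+------------+--------
1  | withdrawal | 3668.66
3  | payment    | 4281.12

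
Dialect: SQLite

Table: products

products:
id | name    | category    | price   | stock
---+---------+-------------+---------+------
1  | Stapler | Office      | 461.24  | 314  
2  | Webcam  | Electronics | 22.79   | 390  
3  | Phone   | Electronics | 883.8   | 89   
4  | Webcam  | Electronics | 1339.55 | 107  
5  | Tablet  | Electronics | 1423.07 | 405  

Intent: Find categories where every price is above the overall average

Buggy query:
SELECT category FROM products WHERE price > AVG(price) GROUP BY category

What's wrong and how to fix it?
Bug: AVG() is an aggregate; it can't sit directly in WHERE

Fix: Compute the overall average in a scalar subquery and compare each group's MIN against it in HAVING

Corrected query:
SELECT category FROM products GROUP BY category HAVING MIN(price) > (SELECT AVG(price) FROM products)

Result:
(no rows)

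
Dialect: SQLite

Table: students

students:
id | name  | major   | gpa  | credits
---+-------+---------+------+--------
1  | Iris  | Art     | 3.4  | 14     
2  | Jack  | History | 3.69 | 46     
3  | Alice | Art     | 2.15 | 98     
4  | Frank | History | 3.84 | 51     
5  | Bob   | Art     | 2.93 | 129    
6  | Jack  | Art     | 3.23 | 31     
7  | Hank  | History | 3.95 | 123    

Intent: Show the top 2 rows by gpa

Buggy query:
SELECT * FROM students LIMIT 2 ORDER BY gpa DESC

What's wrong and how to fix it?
Bug: ORDER BY cannot follow LIMIT; LIMIT is the final clause

Fix: Swap the clauses: ORDER BY first, then LIMIT

Corrected query:
SELECT * FROM students ORDER BY gpa DESC LIMIT 2

Result:
id | name  | major   | gpa  | credits
---+-------+---------+------+--------
7  | Hank  | History | 3.95 | 123    
4  | Frank | History | 3.84 | 51     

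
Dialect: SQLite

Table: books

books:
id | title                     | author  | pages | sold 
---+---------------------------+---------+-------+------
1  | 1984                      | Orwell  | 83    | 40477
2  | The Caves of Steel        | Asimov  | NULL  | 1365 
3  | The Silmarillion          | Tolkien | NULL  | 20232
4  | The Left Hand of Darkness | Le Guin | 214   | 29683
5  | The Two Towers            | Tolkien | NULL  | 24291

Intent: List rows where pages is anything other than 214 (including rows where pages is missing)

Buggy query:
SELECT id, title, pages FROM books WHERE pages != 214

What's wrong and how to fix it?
Bug: 'pages != 214' is unknown when pages is NULL, so NULL rows are silently excluded

Fix: Handle NULL separately with IS NULL alongside the inequality

Corrected query:
SELECT id, title, pages FROM books WHERE pages != 214 OR pages IS NULL

Result:
id | title              | pages
---+--------------------+------
1  | 1984               | 83   
2  | The Caves of Steel | NULL 
3  | The Silmarillion   | NULL 
5  | The Two Towers     | NULL 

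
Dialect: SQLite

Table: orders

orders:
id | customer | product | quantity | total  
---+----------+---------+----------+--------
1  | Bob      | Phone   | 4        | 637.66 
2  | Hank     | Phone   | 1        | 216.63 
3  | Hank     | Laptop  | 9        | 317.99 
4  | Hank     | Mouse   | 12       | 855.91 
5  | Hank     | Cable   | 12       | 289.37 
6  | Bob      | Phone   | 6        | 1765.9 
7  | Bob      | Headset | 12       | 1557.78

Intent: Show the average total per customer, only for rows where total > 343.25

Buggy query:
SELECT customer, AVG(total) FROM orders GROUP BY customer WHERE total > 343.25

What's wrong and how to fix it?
Bug: WHERE cannot follow GROUP BY

Fix: Place WHERE between FROM and GROUP BY

Corrected query:
SELECT customer, AVG(total) FROM orders WHERE total > 343.25 GROUP BY customer

Result:
customer | AVG(total) 
---------+------------
Bob      | 1320.446667
Hank     | 855.91     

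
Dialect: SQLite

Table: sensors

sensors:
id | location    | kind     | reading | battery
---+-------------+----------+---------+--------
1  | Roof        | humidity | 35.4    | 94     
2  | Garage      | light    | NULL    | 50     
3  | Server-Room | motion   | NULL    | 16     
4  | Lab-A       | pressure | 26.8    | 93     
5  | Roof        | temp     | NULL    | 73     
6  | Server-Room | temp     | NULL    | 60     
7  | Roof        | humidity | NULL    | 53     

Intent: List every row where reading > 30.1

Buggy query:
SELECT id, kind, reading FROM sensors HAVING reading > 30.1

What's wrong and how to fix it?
Bug: This is a non-aggregate query (no GROUP BY, no aggregates), so in SQLite the HAVING clause is invalid here; a row-level condition belongs in WHERE

Fix: Replace HAVING with WHERE since the condition applies to individual rows

Corrected query:
SELECT id, kind, reading FROM sensors WHERE reading > 30.1

Result:
id | kind     | reading
---+----------+--------
1  | humidity | 35.4   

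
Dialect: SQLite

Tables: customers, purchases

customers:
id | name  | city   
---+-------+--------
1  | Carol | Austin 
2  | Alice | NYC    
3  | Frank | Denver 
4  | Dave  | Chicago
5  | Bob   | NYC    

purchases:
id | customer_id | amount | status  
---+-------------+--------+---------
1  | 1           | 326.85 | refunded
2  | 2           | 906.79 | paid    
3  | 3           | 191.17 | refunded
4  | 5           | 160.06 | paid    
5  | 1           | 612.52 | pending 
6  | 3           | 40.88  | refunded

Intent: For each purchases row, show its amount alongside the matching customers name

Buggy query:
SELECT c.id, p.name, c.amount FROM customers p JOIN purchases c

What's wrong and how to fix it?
Bug: JOIN with no ON clause produces a cartesian product; every purchases row pairs with every customers row

Fix: Specify the join condition linking the foreign key to the parent id

Corrected query:
SELECT c.id, p.name, c.amount FROM customers p JOIN purchases c ON c.customer_id = p.id

Result:
id | name  | amount
---+-------+-------
1  | Carol | 326.85
2  | Alice | 906.79
3  | Frank | 191.17
4  | Bob   | 160.06
5  | Carol | 612.52
6  | Frank | 40.88 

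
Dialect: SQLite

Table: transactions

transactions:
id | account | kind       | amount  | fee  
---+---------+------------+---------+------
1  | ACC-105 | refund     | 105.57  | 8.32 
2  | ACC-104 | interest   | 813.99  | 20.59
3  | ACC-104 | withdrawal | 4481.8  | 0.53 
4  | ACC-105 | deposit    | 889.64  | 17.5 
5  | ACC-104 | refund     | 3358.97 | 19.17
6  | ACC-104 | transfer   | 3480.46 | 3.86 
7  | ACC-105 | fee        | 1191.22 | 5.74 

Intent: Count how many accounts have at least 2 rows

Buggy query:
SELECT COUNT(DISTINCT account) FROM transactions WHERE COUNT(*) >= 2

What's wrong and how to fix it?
Bug: COUNT(*) cannot appear in WHERE; the per-group count doesn't exist yet

Fix: Use a subquery that GROUPs and filters with HAVING, then count its rows

Corrected query:
SELECT COUNT(*) FROM (SELECT account FROM transactions GROUP BY account HAVING COUNT(*) >= 2)

Result:
COUNT(*)
--------
2       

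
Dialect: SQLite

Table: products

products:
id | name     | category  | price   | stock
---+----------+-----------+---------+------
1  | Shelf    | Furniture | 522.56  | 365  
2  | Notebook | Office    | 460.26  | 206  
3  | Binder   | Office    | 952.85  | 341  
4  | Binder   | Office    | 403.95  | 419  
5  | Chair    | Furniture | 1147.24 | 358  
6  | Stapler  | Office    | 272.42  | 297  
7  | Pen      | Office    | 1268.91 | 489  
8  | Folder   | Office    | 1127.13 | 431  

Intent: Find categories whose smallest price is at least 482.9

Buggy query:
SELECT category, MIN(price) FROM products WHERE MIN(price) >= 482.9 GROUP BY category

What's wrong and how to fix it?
Bug: Aggregates like MIN are computed per group after WHERE runs

Fix: Use HAVING for the per-group MIN condition

Corrected query:
SELECT category, MIN(price) FROM products GROUP BY category HAVING MIN(price) >= 482.9

Result:
category  | MIN(price)
----------+-----------
Furniture | 522.56    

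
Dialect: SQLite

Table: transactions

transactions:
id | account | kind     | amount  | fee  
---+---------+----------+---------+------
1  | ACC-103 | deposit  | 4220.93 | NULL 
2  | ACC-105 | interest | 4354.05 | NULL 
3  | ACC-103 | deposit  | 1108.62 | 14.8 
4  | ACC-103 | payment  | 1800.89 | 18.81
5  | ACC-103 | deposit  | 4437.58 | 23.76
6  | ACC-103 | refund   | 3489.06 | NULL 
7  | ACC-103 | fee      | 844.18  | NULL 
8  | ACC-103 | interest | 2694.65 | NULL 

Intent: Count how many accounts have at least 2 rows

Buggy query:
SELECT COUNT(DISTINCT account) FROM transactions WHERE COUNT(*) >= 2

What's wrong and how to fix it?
Bug: COUNT(*) cannot appear in WHERE; the per-group count doesn't exist yet

Fix: Group first with HAVING COUNT(*) >= 2, then COUNT the resulting groups

Corrected query:
SELECT COUNT(*) FROM (SELECT account FROM transactions GROUP BY account HAVING COUNT(*) >= 2)

Result:
COUNT(*)
--------
1       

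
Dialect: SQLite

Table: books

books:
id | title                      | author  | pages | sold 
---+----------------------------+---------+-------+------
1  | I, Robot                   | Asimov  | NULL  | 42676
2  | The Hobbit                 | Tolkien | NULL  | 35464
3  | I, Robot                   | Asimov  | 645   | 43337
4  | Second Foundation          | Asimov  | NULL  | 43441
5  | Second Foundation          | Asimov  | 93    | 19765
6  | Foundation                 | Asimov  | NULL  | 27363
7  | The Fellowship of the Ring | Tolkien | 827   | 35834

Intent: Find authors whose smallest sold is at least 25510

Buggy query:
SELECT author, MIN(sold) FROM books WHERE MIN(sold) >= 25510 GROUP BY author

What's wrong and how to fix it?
Bug: MIN() in WHERE is a misuse of aggregate

Fix: Use HAVING for the per-group MIN condition

Corrected query:
SELECT author, MIN(sold) FROM books GROUP BY author HAVING MIN(sold) >= 25510

Result:
author  | MIN(sold)
--------+----------
Tolkien | 35464    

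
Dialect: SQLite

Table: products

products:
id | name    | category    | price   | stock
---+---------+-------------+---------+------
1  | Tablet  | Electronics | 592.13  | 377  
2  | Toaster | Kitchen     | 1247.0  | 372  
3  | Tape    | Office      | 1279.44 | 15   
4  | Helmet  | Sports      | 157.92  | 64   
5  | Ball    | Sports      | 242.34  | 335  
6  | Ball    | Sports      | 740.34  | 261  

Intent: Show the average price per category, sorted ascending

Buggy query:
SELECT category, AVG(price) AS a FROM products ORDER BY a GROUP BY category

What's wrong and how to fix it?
Bug: GROUP BY must precede ORDER BY

Fix: Reorder: SELECT … FROM … GROUP BY … ORDER BY …

Corrected query:
SELECT category, AVG(price) AS a FROM products GROUP BY category ORDER BY a

Result:
category    | a      
------------+--------
Sports      | 380.2  
Electronics | 592.13 
Kitchen     | 1247   
Office      | 1279.44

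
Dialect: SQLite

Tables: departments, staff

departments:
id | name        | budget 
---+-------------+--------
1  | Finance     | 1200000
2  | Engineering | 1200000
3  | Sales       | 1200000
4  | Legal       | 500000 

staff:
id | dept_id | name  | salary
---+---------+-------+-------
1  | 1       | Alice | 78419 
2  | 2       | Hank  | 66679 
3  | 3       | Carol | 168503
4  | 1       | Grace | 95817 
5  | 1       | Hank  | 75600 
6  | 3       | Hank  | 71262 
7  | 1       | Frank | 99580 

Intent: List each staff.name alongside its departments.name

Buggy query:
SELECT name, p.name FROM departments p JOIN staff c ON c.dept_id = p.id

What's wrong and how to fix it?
Bug: Both tables have a 'name' column; the unqualified reference is ambiguous

Fix: Prefix ambiguous columns with the table alias

Corrected query:
SELECT c.name, p.name FROM departments p JOIN staff c ON c.dept_id = p.id

Result:
name  | name       
------+------------
Alice | Finance    
Hank  | Engineering
Carol | Sales      
Grace | Finance    
Hank  | Finance    
Hank  | Sales      
Frank | Finance    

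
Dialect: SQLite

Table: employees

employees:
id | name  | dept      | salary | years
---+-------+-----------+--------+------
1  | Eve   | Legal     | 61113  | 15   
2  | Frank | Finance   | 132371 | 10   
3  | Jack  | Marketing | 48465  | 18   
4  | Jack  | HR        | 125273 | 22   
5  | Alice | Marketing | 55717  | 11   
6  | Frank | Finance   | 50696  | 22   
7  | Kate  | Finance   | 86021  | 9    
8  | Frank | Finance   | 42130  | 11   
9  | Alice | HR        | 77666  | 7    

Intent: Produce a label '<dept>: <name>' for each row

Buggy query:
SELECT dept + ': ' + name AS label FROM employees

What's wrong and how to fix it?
Bug: '+' is numeric addition; on text columns SQLite converts them to 0 instead of concatenating

Fix: Use the || operator for string concatenation

Corrected query:
SELECT dept || ': ' || name AS label FROM employees

Result:
label           
----------------
Legal: Eve      
Finance: Frank  
Marketing: Jack 
HR: Jack        
Marketing: Alice
Finance: Frank  
Finance: Kate   
Finance: Frank  
HR: Alice       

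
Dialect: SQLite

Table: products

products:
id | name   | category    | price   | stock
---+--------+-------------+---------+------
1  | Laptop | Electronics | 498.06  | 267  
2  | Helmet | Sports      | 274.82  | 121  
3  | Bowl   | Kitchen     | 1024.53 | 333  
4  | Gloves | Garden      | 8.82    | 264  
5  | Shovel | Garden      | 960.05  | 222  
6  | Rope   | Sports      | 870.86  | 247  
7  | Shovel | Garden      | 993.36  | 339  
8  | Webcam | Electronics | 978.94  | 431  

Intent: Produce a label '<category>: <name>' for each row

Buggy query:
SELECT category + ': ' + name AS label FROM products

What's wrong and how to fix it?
Bug: '+' is numeric addition; on text columns SQLite converts them to 0 instead of concatenating

Fix: Replace + with || to concatenate text

Corrected query:
SELECT category || ': ' || name AS label FROM products

Result:
label              
-------------------
Electronics: Laptop
Sports: Helmet     
Kitchen: Bowl      
Garden: Gloves     
Garden: Shovel     
Sports: Rope       
Garden: Shovel     
Electronics: Webcam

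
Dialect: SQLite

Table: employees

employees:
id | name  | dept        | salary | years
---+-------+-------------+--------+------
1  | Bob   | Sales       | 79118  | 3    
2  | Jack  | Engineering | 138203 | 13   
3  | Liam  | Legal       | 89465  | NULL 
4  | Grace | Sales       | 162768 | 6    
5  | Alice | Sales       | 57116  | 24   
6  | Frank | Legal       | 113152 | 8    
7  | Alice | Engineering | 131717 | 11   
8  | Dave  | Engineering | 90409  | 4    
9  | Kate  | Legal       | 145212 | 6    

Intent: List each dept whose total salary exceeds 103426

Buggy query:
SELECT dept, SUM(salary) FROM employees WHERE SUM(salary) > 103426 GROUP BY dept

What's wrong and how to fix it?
Bug: SUM(salary) is an aggregate, but WHERE filters rows before aggregation

Fix: Use HAVING (which filters groups after aggregation) instead of WHERE

Corrected query:
SELECT dept, SUM(salary) FROM employees GROUP BY dept HAVING SUM(salary) > 103426

Result:
dept        | SUM(salary)
------------+------------
Engineering | 360329     
Legal       | 347829     
Sales       | 299002     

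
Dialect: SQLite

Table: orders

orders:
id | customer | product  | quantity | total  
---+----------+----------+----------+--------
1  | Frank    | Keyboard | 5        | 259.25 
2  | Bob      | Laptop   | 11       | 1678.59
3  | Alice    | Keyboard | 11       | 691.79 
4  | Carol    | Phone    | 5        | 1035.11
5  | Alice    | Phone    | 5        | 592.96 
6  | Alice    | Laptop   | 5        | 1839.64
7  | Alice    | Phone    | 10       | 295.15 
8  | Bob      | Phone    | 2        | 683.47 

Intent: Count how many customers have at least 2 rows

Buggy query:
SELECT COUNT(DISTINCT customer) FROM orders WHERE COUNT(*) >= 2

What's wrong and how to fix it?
Bug: COUNT(*) cannot appear in WHERE; the per-group count doesn't exist yet

Fix: Use a subquery that GROUPs and filters with HAVING, then count its rows

Corrected query:
SELECT COUNT(*) FROM (SELECT customer FROM orders GROUP BY customer HAVING COUNT(*) >= 2)

Result:
COUNT(*)
--------
2       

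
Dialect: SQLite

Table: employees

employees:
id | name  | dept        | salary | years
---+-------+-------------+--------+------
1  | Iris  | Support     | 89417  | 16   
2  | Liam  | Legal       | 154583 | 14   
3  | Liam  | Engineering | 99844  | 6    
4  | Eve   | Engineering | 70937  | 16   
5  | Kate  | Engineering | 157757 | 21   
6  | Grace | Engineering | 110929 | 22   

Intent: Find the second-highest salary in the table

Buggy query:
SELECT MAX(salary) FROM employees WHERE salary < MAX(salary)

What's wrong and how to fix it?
Bug: MAX(salary) on the right of the comparison is an aggregate-in-WHERE error

Fix: Put the inner MAX in a scalar subquery

Corrected query:
SELECT MAX(salary) FROM employees WHERE salary < (SELECT MAX(salary) FROM employees)

Result:
MAX(salary)
-----------
154583     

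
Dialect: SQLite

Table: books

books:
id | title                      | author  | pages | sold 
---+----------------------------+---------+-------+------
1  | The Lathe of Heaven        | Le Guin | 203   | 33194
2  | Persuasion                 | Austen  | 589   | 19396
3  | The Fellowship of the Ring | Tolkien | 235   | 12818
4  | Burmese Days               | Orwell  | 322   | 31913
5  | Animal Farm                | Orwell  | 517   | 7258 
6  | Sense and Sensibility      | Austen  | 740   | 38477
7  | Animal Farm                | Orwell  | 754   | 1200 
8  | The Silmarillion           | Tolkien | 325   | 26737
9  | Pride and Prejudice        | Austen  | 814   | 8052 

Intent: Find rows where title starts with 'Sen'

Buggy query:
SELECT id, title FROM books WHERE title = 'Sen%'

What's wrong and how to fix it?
Bug: '=' compares the literal string including the % character; pattern matching needs LIKE

Fix: Use LIKE for wildcard pattern matching

Corrected query:
SELECT id, title FROM books WHERE title LIKE 'Sen%'

Result:
id | title                
---+----------------------
6  | Sense and Sensibility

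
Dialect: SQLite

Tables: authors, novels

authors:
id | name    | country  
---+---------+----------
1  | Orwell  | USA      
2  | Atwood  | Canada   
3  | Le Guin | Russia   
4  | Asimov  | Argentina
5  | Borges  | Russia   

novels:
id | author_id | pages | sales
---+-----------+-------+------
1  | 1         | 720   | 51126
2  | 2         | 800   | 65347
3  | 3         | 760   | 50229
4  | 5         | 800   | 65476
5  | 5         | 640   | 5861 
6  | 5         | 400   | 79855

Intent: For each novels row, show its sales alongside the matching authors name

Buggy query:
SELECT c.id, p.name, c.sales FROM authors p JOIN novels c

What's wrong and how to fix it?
Bug: Missing join condition: each novels row is matched to all authors rows instead of just its own

Fix: Specify the join condition linking the foreign key to the parent id

Corrected query:
SELECT c.id, p.name, c.sales FROM authors p JOIN novels c ON c.author_id = p.id

Result:
id | name    | sales
---+---------+------
1  | Orwell  | 51126
2  | Atwood  | 65347
3  | Le Guin | 50229
4  | Borges  | 65476
5  | Borges  | 5861 
6  | Borges  | 79855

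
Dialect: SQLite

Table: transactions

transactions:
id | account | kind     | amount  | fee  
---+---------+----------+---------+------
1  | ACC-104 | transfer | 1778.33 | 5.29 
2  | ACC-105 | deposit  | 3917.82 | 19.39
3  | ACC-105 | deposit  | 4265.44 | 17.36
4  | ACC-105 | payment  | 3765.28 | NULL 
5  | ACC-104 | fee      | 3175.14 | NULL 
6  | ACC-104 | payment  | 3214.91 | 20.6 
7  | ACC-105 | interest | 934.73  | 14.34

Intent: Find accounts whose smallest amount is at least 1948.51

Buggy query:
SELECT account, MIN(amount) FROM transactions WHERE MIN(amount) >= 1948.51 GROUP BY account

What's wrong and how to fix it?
Bug: Aggregates like MIN are computed per group after WHERE runs

Fix: Replace WHERE with HAVING after the GROUP BY

Corrected query:
SELECT account, MIN(amount) FROM transactions GROUP BY account HAVING MIN(amount) >= 1948.51

Result:
(no rows)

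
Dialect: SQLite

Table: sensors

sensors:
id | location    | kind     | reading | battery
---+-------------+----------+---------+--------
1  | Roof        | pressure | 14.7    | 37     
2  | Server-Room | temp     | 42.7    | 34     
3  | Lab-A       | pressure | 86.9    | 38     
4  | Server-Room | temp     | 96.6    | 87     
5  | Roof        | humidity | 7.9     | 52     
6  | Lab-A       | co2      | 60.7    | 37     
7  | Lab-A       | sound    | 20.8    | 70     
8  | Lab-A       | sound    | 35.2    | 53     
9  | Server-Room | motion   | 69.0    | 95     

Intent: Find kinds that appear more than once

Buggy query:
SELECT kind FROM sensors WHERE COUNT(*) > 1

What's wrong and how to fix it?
Bug: WHERE can't reference COUNT(*); aggregates are computed after WHERE

Fix: Group first, then use HAVING for the count condition

Corrected query:
SELECT kind FROM sensors GROUP BY kind HAVING COUNT(*) > 1

Result:
kind    
--------
pressure
sound   
temp    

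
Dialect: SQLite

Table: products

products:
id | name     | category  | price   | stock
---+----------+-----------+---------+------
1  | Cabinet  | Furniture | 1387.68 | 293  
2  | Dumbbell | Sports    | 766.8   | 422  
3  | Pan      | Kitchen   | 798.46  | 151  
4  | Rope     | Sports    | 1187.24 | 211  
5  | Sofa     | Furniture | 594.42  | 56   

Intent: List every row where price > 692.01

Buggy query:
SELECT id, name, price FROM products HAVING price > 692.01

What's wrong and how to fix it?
Bug: This is a non-aggregate query (no GROUP BY, no aggregates), so in SQLite the HAVING clause is invalid here; a row-level condition belongs in WHERE

Fix: Use WHERE for row-level filtering

Corrected query:
SELECT id, name, price FROM products WHERE price > 692.01

Result:
id | name     | price  
---+----------+--------
1  | Cabinet  | 1387.68
2  | Dumbbell | 766.8  
3  | Pan      | 798.46 
4  | Rope     | 1187.24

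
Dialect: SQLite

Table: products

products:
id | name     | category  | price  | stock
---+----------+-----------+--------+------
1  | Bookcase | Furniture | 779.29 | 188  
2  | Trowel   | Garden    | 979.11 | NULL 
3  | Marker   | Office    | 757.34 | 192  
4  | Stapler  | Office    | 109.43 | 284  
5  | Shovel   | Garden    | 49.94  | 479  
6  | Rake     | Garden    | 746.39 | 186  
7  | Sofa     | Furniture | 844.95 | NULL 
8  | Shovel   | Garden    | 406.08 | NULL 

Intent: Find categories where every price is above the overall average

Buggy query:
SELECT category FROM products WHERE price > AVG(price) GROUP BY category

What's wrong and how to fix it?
Bug: WHERE evaluates per row before aggregation, so AVG() is unavailable

Fix: Use a subquery for AVG and a HAVING MIN(...) filter so the condition holds for every row in the group

Corrected query:
SELECT category FROM products GROUP BY category HAVING MIN(price) > (SELECT AVG(price) FROM products)

Result:
category 
---------
Furniture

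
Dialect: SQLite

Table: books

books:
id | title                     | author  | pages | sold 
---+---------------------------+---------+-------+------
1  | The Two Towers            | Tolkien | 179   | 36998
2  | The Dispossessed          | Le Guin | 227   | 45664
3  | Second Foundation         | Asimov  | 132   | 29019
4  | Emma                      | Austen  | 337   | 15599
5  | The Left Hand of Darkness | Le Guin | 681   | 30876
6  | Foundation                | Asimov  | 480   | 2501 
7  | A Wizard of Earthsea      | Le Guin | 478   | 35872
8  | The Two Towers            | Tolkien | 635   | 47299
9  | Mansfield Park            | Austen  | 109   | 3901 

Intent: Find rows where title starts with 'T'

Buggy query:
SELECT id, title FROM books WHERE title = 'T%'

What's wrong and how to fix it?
Bug: '=' compares the literal string including the % character; pattern matching needs LIKE

Fix: Replace '=' with LIKE so 'T%' is treated as a pattern

Corrected query:
SELECT id, title FROM books WHERE title LIKE 'T%'

Result:
id | title                    
---+--------------------------
1  | The Two Towers           
2  | The Dispossessed         
5  | The Left Hand of Darkness
8  | The Two Towers           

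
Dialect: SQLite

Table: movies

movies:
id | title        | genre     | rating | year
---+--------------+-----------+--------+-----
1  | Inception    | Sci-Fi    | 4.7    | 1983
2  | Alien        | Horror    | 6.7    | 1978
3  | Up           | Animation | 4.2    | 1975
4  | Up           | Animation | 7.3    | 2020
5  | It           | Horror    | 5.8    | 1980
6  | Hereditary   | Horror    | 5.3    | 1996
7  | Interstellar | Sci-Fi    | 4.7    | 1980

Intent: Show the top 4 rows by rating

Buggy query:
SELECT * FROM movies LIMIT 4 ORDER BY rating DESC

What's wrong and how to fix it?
Bug: ORDER BY cannot follow LIMIT; LIMIT is the final clause

Fix: Swap the clauses: ORDER BY first, then LIMIT

Corrected query:
SELECT * FROM movies ORDER BY rating DESC LIMIT 4

Result:
id | title      | genre     | rating | year
---+------------+-----------+--------+-----
4  | Up         | Animation | 7.3    | 2020
2  | Alien      | Horror    | 6.7    | 1978
5  | It         | Horror    | 5.8    | 1980
6  | Hereditary | Horror    | 5.3    | 1996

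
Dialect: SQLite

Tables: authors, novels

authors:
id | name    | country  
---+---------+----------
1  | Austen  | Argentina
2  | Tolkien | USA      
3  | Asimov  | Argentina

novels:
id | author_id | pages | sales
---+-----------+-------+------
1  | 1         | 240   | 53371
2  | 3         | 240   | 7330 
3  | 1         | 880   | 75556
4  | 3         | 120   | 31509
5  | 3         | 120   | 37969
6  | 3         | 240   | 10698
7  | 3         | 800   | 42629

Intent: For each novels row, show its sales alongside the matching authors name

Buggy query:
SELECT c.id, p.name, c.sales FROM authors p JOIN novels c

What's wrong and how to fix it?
Bug: JOIN with no ON clause produces a cartesian product; every novels row pairs with every authors row

Fix: Specify the join condition linking the foreign key to the parent id

Corrected query:
SELECT c.id, p.name, c.sales FROM authors p JOIN novels c ON c.author_id = p.id

Result:
id | name   | sales
---+--------+------
1  | Austen | 53371
2  | Asimov | 7330 
3  | Austen | 75556
4  | Asimov | 31509
5  | Asimov | 37969
6  | Asimov | 10698
7  | Asimov | 42629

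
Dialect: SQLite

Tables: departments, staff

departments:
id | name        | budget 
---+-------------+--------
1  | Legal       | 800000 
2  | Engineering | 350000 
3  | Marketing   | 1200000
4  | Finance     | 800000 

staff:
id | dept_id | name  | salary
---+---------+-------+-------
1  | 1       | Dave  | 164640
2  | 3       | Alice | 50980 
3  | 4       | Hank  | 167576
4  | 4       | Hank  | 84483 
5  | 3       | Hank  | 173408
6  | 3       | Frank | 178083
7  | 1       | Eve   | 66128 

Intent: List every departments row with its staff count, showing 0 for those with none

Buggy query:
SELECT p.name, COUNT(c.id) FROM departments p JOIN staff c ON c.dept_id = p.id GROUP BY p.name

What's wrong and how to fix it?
Bug: INNER JOIN drops departments rows that have no matching staff rows

Fix: Use LEFT JOIN so parents without children still appear (COUNT(c.id) gives 0)

Corrected query:
SELECT p.name, COUNT(c.id) FROM departments p LEFT JOIN staff c ON c.dept_id = p.id GROUP BY p.name

Result:
name        | COUNT(c.id)
------------+------------
Engineering | 0          
Finance     | 2          
Legal       | 2          
Marketing   | 3          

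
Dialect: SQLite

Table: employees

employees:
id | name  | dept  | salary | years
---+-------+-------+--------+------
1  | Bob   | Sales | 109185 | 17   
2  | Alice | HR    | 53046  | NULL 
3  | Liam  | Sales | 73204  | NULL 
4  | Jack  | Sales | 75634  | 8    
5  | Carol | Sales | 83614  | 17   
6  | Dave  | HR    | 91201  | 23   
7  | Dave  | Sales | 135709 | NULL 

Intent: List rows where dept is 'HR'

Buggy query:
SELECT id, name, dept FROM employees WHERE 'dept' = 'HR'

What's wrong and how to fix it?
Bug: Single quotes denote string literals in SQL; the column name is being compared as a constant string

Fix: Remove the quotes around the column name (or use double quotes for an identifier)

Corrected query:
SELECT id, name, dept FROM employees WHERE dept = 'HR'

Result:
id | name  | dept
---+-------+-----
2  | Alice | HR  
6  | Dave  | HR  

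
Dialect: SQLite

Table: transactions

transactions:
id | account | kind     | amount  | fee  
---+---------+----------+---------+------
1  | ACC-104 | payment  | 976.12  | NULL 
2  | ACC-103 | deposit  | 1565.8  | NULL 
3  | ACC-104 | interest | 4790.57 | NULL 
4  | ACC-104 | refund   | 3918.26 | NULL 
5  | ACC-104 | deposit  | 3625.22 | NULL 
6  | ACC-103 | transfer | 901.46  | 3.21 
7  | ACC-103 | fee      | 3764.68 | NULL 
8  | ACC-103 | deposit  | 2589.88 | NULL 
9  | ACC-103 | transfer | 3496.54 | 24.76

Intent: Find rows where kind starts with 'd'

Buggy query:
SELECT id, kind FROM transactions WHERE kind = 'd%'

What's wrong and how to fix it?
Bug: '=' compares the literal string including the % character; pattern matching needs LIKE

Fix: Replace '=' with LIKE so 'd%' is treated as a pattern

Corrected query:
SELECT id, kind FROM transactions WHERE kind LIKE 'd%'

Result:
id | kind   
---+--------
2  | deposit
5  | deposit
8  | deposit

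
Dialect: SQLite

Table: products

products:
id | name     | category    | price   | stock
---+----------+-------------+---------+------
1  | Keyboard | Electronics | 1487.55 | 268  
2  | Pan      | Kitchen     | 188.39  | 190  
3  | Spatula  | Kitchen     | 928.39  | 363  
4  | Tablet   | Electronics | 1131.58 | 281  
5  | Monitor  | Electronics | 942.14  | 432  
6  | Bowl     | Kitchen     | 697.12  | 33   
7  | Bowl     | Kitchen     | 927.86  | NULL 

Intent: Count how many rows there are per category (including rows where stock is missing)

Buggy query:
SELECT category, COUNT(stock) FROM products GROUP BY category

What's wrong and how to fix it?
Bug: COUNT(column) counts non-NULL values only; rows with NULL stock aren't counted

Fix: Use COUNT(*) to count all rows regardless of NULL

Corrected query:
SELECT category, COUNT(*) FROM products GROUP BY category

Result:
category    | COUNT(*)
------------+---------
Electronics | 3       
Kitchen     | 4       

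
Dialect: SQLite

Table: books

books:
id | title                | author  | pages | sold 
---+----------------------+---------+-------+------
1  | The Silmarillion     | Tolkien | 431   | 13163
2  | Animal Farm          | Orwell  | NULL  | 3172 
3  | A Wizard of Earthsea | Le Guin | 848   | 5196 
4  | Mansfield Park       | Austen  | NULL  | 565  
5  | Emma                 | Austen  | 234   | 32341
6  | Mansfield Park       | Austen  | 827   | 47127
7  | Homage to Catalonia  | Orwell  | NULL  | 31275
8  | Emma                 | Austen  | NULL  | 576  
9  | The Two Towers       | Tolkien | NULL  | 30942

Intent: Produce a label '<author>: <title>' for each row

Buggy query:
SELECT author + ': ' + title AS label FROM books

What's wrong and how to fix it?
Bug: '+' is numeric addition; on text columns SQLite converts them to 0 instead of concatenating

Fix: Replace + with || to concatenate text

Corrected query:
SELECT author || ': ' || title AS label FROM books

Result:
label                        
-----------------------------
Tolkien: The Silmarillion    
Orwell: Animal Farm          
Le Guin: A Wizard of Earthsea
Austen: Mansfield Park       
Austen: Emma                 
Austen: Mansfield Park       
Orwell: Homage to Catalonia  
Austen: Emma                 
Tolkien: The Two Towers      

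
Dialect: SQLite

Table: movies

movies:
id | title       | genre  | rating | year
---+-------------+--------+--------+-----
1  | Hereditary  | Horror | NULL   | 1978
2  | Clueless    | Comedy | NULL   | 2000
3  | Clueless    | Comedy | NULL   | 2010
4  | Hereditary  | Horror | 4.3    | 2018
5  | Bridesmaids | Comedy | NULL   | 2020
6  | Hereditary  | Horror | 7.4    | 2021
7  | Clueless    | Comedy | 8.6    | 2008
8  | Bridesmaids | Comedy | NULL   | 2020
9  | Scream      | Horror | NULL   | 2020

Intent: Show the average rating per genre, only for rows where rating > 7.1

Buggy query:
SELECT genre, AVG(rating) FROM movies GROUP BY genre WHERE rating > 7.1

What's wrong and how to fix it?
Bug: Row-level WHERE must come before GROUP BY in the clause order

Fix: Place WHERE between FROM and GROUP BY

Corrected query:
SELECT genre, AVG(rating) FROM movies WHERE rating > 7.1 GROUP BY genre

Result:
genre  | AVG(rating)
-------+------------
Comedy | 8.6        
Horror | 7.4        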